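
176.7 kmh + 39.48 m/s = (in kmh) 318.8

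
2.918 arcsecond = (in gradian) 0.0009006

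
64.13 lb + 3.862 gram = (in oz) 1026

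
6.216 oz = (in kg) 0.1762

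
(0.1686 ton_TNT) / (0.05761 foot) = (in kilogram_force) 4.097e+09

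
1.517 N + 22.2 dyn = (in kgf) 0.1547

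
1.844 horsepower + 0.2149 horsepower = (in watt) 1535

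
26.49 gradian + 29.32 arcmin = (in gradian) 27.03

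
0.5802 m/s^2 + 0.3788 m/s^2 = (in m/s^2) 0.959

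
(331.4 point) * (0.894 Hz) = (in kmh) 0.3763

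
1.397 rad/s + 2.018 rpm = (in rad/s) 1.608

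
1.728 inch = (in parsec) 1.422e-18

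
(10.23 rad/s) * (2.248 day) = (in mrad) 1.987e+09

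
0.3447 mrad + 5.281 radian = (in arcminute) 1.816e+04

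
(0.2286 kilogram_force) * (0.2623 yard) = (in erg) 5.377e+06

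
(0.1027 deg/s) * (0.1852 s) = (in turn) 5.283e-05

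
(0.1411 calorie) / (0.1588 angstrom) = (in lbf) 8.358e+09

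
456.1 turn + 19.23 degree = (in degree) 1.642e+05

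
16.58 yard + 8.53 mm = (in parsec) 4.916e-16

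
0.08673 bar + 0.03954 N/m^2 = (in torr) 65.05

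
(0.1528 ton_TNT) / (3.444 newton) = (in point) 5.262e+11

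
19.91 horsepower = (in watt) 1.485e+04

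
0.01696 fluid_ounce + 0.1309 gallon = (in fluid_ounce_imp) 17.46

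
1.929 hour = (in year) 0.0002202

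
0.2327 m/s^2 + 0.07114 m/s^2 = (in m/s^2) 0.3038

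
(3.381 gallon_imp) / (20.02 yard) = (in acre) 2.075e-07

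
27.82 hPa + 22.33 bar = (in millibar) 2.236e+04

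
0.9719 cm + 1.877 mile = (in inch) 1.189e+05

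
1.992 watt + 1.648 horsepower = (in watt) 1231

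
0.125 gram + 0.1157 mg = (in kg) 0.0001251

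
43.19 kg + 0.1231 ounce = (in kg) 43.19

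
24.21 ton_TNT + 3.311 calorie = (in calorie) 2.421e+10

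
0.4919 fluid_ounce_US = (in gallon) 0.003843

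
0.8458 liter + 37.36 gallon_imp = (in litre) 170.7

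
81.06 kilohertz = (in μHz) 8.106e+10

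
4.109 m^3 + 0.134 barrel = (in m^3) 4.13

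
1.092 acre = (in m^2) 4419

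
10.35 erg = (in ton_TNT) 2.474e-16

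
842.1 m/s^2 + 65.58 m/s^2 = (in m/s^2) 907.7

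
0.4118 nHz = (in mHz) 4.118e-07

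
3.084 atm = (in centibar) 312.5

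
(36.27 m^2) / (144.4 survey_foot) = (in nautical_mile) 0.000445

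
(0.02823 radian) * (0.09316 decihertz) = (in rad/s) 0.000263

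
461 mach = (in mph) 3.511e+05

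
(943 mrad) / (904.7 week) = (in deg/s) 9.875e-08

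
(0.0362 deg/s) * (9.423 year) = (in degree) 1.076e+07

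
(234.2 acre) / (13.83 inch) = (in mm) 2.698e+09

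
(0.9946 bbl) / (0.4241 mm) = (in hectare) 0.03729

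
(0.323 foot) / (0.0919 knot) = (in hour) 0.0005784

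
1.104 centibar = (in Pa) 1104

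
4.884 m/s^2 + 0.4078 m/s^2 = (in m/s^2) 5.292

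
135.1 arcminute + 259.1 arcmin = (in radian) 0.1147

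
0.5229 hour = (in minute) 31.37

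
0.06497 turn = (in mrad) 408.2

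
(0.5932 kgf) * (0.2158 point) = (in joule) 0.0004429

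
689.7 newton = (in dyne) 6.897e+07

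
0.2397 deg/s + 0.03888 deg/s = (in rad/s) 0.004862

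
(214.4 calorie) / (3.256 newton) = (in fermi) 2.755e+17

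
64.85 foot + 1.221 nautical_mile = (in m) 2281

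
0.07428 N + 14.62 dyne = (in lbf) 0.01673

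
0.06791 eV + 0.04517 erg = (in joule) 4.517e-09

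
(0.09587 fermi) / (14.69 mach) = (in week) 3.169e-26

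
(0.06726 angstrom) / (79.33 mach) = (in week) 4.117e-22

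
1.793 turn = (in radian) 11.27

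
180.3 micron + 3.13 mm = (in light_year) 3.499e-19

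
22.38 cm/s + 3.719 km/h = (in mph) 2.812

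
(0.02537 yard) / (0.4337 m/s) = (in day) 6.191e-07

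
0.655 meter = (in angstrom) 6.55e+09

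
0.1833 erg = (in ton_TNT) 4.381e-18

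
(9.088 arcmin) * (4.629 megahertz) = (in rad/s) 1.224e+04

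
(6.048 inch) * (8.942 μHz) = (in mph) 3.073e-06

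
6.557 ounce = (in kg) 0.1859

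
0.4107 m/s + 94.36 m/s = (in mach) 0.2783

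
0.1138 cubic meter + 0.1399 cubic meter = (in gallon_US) 67.02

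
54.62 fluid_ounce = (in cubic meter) 0.001615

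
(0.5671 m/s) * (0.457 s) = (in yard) 0.2834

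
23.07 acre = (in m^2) 9.336e+04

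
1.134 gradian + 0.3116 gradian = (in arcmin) 78.06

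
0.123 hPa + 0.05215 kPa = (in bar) 0.0006445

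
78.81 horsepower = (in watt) 5.877e+04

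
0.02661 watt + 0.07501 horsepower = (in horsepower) 0.07505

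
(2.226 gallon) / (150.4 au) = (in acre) 9.254e-20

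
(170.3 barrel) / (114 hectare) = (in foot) 7.792e-05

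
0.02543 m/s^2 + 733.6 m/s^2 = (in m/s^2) 733.6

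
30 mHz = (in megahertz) 3e-08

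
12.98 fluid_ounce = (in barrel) 0.002414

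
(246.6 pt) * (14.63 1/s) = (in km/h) 4.582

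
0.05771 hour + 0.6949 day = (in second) 6.025e+04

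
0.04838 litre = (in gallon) 0.01278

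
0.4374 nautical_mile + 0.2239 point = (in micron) 8.101e+08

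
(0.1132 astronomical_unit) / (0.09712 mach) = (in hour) 1.422e+05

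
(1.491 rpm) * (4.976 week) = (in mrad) 4.699e+08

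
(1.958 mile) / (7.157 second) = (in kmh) 1585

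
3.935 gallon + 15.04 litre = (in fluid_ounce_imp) 1054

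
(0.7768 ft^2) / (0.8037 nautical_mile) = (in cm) 0.004848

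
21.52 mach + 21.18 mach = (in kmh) 5.234e+04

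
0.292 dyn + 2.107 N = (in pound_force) 0.4737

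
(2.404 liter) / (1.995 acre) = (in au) 1.99e-18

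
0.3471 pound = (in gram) 157.4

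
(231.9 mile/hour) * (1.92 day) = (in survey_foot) 5.642e+07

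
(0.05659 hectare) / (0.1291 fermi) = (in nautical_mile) 2.367e+15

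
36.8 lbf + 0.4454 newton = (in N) 164.1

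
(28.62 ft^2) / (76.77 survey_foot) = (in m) 0.1136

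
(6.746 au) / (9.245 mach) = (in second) 3.206e+08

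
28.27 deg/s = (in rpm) 4.712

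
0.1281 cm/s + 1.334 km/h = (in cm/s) 37.18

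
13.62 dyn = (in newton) 0.0001362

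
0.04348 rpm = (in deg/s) 0.2609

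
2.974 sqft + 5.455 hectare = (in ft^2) 5.872e+05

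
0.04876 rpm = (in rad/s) 0.005106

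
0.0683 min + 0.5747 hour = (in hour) 0.5758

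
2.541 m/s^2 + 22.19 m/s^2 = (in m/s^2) 24.73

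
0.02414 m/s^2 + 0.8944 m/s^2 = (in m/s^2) 0.9185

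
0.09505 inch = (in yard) 0.00264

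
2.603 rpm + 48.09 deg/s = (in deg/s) 63.71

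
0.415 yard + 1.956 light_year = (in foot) 6.071e+16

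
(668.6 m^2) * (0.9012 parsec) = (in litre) 1.859e+22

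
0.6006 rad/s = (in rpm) 5.735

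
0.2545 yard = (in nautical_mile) 0.0001257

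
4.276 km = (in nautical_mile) 2.309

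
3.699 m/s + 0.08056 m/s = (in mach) 0.0111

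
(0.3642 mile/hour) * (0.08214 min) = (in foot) 2.633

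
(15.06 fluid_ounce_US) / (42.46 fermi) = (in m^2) 1.049e+10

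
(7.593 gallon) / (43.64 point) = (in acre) 0.0004613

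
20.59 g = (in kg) 0.02059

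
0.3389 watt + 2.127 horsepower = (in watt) 1586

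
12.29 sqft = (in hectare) 0.0001142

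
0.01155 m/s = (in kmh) 0.04158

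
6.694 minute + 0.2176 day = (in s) 1.92e+04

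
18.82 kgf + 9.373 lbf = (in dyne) 2.263e+07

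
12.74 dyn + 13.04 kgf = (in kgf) 13.04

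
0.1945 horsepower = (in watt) 145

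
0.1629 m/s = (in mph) 0.3644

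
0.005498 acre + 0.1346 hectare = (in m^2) 1368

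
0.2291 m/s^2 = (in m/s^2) 0.2291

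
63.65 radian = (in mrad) 6.365e+04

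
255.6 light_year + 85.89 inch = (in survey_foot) 7.934e+18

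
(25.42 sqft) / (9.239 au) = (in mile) 1.062e-15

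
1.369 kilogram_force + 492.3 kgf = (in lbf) 1088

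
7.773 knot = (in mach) 0.01174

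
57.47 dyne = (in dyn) 57.47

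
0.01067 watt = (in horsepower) 1.431e-05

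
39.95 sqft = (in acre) 0.0009171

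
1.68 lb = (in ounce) 26.88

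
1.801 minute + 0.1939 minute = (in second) 119.7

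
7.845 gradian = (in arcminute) 423.6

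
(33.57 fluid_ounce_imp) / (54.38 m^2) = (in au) 1.172e-16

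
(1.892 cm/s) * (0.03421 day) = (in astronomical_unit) 3.738e-10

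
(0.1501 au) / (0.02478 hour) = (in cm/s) 2.517e+10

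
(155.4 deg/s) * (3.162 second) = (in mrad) 8576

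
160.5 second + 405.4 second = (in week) 0.0009357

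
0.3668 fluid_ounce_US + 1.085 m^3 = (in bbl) 6.825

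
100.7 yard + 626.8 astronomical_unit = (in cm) 9.377e+15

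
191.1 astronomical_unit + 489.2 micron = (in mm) 2.859e+16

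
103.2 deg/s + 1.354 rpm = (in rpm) 18.55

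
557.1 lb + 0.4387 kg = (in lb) 558.1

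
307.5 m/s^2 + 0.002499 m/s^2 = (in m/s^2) 307.5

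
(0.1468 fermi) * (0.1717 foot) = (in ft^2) 8.27e-17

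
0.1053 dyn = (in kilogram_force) 1.074e-07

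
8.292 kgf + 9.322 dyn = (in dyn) 8.132e+06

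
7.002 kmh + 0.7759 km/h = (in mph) 4.833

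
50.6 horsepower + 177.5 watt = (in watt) 3.791e+04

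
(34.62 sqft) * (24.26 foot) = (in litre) 2.378e+04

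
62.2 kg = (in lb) 137.1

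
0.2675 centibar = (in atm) 0.00264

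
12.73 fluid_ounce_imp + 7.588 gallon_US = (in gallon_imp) 6.398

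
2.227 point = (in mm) 0.7856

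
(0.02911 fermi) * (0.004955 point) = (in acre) 1.257e-26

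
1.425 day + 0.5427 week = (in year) 0.01431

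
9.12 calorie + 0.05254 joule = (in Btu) 0.03622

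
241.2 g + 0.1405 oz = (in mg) 2.452e+05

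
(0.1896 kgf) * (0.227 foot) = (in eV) 8.03e+17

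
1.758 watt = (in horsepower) 0.002358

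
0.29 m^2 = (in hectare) 2.9e-05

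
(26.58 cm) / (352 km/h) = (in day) 3.146e-08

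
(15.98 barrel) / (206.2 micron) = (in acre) 3.045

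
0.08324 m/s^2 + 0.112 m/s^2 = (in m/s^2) 0.1952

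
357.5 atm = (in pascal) 3.622e+07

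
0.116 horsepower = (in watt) 86.5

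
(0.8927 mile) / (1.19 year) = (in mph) 8.564e-05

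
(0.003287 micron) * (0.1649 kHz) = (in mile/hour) 1.212e-06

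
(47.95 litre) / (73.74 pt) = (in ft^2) 19.84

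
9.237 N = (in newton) 9.237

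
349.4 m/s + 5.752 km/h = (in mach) 1.031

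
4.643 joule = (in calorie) 1.11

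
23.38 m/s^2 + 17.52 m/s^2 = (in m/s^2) 40.9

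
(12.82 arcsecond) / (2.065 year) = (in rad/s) 9.544e-13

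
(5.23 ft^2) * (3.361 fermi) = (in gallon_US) 4.314e-13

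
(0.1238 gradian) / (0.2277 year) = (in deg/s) 1.552e-08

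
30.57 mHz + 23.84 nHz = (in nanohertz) 3.057e+07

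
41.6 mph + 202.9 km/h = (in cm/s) 7496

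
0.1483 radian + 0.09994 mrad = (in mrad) 148.4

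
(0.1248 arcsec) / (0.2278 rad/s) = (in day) 3.074e-11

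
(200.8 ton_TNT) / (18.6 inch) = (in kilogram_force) 1.813e+11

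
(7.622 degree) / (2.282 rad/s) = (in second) 0.05829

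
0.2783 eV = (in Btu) 4.226e-23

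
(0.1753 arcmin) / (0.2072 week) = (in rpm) 3.886e-09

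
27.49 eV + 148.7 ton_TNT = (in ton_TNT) 148.7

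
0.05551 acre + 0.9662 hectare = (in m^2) 9887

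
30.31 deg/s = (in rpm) 5.052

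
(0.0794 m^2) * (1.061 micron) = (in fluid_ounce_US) 0.002849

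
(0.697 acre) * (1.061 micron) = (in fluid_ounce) 101.2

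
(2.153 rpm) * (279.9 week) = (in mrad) 3.817e+10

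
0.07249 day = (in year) 0.0001986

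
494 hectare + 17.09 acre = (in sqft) 5.392e+07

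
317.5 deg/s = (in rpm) 52.92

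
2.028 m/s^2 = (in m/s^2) 2.028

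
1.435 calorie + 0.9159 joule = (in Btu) 0.006559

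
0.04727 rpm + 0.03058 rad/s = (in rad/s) 0.03553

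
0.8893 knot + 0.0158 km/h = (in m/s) 0.4619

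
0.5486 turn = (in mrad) 3447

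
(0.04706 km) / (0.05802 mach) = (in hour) 0.0006617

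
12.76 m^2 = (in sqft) 137.3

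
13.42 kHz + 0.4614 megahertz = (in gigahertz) 0.0004748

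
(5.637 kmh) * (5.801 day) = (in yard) 8.583e+05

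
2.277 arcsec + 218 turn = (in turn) 218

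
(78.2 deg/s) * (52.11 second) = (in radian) 71.12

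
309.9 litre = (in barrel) 1.949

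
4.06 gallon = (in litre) 15.37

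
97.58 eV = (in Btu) 1.482e-20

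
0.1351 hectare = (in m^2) 1351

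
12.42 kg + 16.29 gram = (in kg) 12.44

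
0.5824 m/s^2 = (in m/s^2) 0.5824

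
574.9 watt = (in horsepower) 0.771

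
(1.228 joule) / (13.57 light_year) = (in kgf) 9.754e-19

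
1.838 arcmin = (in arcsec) 110.3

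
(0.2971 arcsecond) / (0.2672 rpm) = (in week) 8.511e-11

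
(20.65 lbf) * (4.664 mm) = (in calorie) 0.1024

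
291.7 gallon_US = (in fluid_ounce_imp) 3.886e+04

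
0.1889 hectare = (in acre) 0.4668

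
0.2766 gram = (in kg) 0.0002766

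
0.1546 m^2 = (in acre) 3.82e-05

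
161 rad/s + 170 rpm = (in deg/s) 1.024e+04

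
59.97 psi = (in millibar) 4135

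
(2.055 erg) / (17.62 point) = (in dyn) 3.306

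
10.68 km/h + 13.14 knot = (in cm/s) 972.6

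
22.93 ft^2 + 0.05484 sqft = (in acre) 0.0005277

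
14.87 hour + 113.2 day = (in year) 0.3118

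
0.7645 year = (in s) 2.411e+07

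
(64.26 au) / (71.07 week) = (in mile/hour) 5.003e+05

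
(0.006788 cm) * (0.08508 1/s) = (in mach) 1.696e-08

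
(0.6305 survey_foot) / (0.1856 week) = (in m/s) 1.712e-06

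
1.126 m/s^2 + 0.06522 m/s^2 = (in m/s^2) 1.191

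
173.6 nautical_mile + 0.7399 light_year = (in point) 1.984e+19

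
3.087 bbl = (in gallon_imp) 108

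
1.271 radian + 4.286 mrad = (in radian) 1.275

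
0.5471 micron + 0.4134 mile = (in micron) 6.653e+08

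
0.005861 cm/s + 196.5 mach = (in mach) 196.5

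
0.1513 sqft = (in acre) 3.473e-06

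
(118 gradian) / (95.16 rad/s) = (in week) 3.221e-08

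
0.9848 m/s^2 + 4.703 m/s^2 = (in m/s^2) 5.688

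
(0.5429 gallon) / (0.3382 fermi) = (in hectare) 6.077e+08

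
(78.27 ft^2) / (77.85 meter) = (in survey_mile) 5.804e-05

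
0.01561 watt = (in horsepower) 2.093e-05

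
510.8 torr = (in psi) 9.877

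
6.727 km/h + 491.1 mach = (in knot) 3.251e+05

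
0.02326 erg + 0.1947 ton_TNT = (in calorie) 1.947e+08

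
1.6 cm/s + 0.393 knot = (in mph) 0.488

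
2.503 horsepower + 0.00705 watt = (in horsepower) 2.503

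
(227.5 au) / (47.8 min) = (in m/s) 1.187e+10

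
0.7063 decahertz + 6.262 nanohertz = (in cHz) 706.3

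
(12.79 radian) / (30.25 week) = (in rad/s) 6.991e-07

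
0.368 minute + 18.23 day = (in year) 0.04995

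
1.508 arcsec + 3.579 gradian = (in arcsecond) 1.16e+04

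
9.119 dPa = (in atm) 9e-06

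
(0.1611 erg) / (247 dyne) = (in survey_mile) 4.053e-09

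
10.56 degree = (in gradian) 11.73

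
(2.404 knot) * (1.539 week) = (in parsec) 3.731e-11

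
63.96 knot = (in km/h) 118.5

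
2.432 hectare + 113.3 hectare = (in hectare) 115.7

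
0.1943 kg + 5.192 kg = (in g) 5386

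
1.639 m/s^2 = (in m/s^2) 1.639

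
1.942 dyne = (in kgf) 1.98e-06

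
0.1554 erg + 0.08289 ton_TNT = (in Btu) 3.287e+05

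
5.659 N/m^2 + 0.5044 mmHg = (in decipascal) 729.1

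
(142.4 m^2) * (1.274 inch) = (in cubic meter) 4.608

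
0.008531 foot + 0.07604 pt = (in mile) 1.632e-06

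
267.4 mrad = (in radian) 0.2674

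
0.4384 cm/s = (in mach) 1.288e-05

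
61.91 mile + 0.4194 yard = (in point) 2.824e+08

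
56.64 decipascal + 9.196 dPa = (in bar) 6.584e-05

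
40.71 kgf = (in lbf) 89.75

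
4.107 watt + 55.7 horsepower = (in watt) 4.154e+04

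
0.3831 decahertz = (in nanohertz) 3.831e+09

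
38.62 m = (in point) 1.095e+05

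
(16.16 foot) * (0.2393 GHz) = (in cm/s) 1.179e+11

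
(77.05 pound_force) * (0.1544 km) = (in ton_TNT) 1.265e-05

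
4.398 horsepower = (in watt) 3280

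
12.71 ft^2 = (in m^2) 1.181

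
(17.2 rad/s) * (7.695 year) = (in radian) 4.174e+09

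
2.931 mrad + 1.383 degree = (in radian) 0.02707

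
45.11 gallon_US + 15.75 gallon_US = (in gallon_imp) 50.68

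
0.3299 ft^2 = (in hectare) 3.065e-06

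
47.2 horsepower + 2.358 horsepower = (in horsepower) 49.56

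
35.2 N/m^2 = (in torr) 0.264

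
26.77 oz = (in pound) 1.673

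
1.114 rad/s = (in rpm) 10.64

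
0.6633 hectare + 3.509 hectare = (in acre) 10.31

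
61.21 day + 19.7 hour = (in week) 8.862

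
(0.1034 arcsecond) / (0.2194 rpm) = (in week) 3.608e-11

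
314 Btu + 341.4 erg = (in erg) 3.313e+12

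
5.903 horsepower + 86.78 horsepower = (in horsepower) 92.68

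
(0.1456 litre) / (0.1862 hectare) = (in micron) 0.0782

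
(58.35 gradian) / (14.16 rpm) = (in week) 1.022e-06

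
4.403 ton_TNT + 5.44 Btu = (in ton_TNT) 4.403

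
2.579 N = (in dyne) 2.579e+05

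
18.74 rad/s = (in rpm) 179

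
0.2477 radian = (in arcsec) 5.109e+04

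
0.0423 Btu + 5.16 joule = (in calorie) 11.9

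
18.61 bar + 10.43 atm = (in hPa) 2.918e+04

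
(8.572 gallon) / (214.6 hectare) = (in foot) 4.961e-08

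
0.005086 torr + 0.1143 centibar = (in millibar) 1.15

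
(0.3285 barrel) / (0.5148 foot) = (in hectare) 3.328e-05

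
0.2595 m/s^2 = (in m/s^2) 0.2595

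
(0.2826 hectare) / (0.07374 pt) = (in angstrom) 1.086e+18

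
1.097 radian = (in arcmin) 3771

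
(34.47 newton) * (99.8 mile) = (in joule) 5.536e+06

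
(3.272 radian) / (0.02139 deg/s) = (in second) 8764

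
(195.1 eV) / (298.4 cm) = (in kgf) 1.068e-18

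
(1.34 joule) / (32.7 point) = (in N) 116.2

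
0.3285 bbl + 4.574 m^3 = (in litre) 4626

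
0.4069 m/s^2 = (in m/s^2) 0.4069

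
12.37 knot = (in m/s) 6.364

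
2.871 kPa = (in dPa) 2.871e+04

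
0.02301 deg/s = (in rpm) 0.003835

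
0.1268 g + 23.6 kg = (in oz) 832.5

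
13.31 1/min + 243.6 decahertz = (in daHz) 243.6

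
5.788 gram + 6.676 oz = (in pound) 0.43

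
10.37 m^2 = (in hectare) 0.001037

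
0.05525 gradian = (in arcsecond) 179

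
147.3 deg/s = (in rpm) 24.55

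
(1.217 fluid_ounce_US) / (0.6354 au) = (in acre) 9.356e-20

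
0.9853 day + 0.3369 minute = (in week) 0.1408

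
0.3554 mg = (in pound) 7.835e-07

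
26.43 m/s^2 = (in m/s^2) 26.43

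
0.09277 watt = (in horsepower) 0.0001244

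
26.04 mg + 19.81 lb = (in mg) 8.986e+06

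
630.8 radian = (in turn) 100.4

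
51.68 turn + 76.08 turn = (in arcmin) 2.76e+06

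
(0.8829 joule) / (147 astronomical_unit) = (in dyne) 4.015e-09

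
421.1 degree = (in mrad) 7350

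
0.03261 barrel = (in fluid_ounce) 175.3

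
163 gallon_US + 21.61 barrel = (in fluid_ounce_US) 1.37e+05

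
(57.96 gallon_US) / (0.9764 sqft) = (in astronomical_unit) 1.617e-11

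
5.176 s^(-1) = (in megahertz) 5.176e-06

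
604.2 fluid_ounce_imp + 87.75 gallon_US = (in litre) 349.3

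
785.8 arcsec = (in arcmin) 13.1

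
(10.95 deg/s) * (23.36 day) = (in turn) 6.139e+04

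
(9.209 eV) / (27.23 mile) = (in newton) 3.367e-23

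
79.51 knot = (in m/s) 40.9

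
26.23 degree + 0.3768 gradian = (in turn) 0.0738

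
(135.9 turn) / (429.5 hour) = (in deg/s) 0.03164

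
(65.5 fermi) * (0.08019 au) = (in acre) 1.942e-07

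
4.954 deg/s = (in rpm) 0.8257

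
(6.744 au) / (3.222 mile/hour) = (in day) 8.107e+06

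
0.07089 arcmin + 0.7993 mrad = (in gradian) 0.0522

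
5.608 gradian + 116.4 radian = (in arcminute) 4.005e+05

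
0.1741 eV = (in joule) 2.789e-20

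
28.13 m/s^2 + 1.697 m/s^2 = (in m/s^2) 29.83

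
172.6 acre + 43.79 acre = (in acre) 216.4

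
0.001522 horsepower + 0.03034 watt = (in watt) 1.165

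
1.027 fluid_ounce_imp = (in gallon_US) 0.007709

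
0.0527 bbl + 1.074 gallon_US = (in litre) 12.44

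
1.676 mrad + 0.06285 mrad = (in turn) 0.0002767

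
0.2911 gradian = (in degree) 0.262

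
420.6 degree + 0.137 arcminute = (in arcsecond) 1.514e+06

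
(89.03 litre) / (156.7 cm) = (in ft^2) 0.6116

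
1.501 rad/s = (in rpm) 14.33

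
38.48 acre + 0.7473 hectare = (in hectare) 16.32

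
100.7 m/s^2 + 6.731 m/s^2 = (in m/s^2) 107.4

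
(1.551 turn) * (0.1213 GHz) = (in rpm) 1.129e+10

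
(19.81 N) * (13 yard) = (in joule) 235.5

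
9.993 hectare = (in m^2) 9.993e+04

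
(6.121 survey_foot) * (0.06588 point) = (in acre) 1.071e-08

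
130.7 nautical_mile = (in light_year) 2.559e-11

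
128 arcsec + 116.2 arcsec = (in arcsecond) 244.2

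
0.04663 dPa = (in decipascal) 0.04663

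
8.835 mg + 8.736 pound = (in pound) 8.736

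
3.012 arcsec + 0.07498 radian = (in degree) 4.297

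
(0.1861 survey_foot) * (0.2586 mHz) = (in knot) 2.851e-05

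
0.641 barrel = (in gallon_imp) 22.42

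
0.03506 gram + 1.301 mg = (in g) 0.03636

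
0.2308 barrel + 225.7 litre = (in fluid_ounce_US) 8873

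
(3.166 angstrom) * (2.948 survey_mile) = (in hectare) 1.502e-10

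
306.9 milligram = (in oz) 0.01083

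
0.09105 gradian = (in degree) 0.08195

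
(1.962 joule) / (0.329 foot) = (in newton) 19.57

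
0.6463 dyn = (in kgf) 6.59e-07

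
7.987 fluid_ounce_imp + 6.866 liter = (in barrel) 0.04461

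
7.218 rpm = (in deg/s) 43.31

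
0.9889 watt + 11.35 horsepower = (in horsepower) 11.35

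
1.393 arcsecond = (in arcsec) 1.393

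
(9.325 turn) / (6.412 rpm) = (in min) 1.454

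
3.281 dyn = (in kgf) 3.346e-06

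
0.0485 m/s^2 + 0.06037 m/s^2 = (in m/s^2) 0.1089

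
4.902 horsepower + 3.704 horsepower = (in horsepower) 8.606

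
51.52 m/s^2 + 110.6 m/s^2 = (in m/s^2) 162.1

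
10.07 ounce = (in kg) 0.2855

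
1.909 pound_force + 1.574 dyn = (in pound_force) 1.909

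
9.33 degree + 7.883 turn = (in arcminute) 1.708e+05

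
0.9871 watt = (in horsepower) 0.001324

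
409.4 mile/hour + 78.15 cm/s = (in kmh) 661.7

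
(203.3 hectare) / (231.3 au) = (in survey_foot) 1.928e-07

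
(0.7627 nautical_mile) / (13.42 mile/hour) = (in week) 0.0003893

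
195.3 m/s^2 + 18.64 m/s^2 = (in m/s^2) 213.9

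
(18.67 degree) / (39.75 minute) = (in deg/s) 0.007828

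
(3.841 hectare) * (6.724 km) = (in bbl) 1.624e+09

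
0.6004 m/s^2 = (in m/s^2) 0.6004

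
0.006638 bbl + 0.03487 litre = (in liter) 1.09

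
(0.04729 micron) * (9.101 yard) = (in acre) 9.725e-11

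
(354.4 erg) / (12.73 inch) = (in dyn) 10.96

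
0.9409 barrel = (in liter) 149.6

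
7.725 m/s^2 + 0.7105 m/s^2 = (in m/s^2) 8.435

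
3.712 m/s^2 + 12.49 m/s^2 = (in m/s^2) 16.2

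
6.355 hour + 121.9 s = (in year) 0.0007293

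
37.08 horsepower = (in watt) 2.765e+04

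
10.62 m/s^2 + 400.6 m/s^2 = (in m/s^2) 411.2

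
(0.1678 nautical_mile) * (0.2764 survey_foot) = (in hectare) 0.002618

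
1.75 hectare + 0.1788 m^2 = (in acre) 4.324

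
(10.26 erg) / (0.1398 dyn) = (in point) 2080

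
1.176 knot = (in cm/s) 60.5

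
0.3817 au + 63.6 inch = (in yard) 6.245e+10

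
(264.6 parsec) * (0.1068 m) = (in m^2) 8.72e+17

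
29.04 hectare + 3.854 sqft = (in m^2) 2.904e+05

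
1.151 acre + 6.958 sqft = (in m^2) 4659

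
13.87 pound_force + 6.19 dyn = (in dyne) 6.17e+06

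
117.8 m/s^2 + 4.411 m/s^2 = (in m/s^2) 122.2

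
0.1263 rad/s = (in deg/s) 7.236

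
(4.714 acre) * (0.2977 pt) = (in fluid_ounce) 6.775e+04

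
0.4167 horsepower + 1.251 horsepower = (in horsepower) 1.668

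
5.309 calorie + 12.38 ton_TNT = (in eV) 3.233e+29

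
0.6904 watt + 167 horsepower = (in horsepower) 167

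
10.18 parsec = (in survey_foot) 1.031e+18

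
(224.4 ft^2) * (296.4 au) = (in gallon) 2.442e+17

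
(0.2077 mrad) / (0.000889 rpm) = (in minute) 0.03718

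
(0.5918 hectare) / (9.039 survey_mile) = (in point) 1153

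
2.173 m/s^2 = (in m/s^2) 2.173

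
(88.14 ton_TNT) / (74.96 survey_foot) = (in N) 1.614e+10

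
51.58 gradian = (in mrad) 810.2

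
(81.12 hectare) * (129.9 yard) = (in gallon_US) 2.545e+10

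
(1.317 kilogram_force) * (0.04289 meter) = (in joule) 0.5539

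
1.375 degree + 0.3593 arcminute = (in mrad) 24.1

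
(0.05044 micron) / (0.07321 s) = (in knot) 1.339e-06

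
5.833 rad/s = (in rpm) 55.7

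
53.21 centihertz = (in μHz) 5.321e+05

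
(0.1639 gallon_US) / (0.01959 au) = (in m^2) 2.117e-13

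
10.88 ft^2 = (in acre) 0.0002498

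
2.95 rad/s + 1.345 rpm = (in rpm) 29.52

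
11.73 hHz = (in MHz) 0.001173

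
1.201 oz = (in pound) 0.07506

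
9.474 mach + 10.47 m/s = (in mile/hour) 7240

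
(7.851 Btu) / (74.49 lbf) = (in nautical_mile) 0.0135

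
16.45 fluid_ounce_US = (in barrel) 0.00306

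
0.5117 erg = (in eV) 3.194e+11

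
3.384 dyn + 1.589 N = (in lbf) 0.3572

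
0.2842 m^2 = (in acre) 7.023e-05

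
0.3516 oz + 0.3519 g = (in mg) 1.032e+04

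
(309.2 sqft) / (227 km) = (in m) 0.0001265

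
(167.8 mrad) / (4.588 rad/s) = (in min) 0.0006096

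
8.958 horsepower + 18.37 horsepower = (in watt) 2.038e+04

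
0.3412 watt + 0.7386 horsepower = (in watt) 551.1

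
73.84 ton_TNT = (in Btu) 2.928e+08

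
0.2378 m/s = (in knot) 0.4622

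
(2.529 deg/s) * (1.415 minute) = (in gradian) 238.6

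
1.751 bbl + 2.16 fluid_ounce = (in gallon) 73.56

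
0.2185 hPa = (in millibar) 0.2185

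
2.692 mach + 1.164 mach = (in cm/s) 1.313e+05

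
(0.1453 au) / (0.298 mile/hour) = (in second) 1.632e+11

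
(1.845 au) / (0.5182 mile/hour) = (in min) 1.986e+10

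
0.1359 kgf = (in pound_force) 0.2996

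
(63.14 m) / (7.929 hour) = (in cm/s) 0.2212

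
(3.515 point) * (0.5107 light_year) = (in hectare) 5.991e+08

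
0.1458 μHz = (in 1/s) 1.458e-07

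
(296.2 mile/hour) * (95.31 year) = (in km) 3.98e+08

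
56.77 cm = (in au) 3.795e-12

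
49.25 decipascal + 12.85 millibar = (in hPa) 12.9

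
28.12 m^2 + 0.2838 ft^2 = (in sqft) 303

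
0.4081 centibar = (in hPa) 4.081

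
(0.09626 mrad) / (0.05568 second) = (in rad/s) 0.001729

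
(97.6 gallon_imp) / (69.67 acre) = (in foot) 5.163e-06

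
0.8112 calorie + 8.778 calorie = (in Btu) 0.03803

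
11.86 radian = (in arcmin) 4.077e+04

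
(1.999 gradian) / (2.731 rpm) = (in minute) 0.00183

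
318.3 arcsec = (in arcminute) 5.305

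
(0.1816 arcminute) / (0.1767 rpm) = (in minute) 4.758e-05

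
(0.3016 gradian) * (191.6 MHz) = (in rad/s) 9.077e+05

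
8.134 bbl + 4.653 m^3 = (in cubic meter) 5.946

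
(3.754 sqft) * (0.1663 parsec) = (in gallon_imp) 3.937e+17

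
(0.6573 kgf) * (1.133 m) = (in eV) 4.558e+19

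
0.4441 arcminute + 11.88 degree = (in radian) 0.2075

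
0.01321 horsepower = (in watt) 9.851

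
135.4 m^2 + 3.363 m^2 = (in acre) 0.03429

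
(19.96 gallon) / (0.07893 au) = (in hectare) 6.399e-16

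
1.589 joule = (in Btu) 0.001506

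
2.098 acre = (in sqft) 9.139e+04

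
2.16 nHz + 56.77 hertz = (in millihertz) 5.677e+04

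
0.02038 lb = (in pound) 0.02038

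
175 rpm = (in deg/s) 1050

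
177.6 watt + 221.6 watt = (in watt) 399.2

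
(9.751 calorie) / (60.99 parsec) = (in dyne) 2.168e-12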